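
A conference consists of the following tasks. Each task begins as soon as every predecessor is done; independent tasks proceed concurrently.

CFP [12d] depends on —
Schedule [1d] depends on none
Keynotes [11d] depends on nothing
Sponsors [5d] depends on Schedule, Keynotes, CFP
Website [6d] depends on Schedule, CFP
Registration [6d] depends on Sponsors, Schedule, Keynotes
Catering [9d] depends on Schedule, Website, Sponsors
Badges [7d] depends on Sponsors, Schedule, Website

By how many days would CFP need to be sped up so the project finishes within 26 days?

Current finish: 27 days; target: 26.
CFP is on every critical path, so each day cut from CFP cuts the finish by one (this holds down to a finish of 25).
Need 27 − 26 = 1 day off CFP → CFP becomes 11 days, finish becomes 26.

1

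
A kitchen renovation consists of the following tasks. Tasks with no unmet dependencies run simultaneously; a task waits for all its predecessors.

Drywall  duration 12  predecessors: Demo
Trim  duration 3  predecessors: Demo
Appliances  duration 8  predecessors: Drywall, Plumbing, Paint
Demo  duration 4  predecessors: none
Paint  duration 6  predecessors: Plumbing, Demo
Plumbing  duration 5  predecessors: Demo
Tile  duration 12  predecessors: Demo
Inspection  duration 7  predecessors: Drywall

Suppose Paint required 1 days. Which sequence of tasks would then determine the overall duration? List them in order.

Demo, Drywall, Appliances

Baseline: Demo→Drywall→Appliances = 4+12+8 = 24 → 24 days.
The longest path through Paint is only 23 days, so Paint has float 1.
That remains the longest chain; total 24 days.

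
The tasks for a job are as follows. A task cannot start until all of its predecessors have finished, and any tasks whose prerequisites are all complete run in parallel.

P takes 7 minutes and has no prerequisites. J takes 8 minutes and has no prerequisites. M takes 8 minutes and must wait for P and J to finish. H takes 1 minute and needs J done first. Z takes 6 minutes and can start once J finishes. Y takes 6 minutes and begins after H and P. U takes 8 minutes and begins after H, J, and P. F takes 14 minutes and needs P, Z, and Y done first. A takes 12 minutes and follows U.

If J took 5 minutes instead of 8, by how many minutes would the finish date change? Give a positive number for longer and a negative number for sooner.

As given, the longest chain is J→H→Y→F = 8+1+6+14 = 29, so the finish is 29 minutes.
Since J is critical, the -3 change carries straight to that chain (now 26 minutes).
The binding chain switches to P→Y→F = 7+6+14 = 27; finish 27 minutes.
Change in finish: 27 − 29 = -2 minutes.

-2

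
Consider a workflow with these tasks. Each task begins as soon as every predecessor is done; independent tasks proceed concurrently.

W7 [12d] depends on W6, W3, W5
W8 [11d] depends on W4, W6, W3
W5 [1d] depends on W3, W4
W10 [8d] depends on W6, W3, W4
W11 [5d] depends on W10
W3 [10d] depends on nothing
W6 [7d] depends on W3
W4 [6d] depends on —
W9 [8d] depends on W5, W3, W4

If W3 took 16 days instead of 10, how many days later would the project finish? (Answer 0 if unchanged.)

Critical path before the change: W3→W6→W10→W11 = 10+7+8+5 = 30 giving 30 days.
Since W3 is critical, the +6 change carries straight to that chain (now 36 days).
No other chain overtakes it, so the finish is 36 days.
Change in finish: 36 − 30 = +6 days.

6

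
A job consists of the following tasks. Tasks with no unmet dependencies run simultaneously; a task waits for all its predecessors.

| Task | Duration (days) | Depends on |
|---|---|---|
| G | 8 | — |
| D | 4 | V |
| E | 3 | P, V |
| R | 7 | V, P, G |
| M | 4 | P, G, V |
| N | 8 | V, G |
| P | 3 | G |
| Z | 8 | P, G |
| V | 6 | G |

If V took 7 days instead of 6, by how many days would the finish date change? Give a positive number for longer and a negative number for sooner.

1

Baseline: G→V→N = 8+6+8 = 22 → 22 days.
Since V is critical, the +1 change carries straight to that chain (now 23 days).
No other chain overtakes it, so the finish is 23 days.
Change in finish: 23 − 22 = +1 days.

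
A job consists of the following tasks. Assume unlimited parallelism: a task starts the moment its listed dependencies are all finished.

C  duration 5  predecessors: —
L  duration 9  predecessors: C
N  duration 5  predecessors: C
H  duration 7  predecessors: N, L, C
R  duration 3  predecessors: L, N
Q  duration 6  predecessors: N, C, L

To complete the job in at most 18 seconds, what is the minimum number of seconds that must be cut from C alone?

3

Current finish: 21 seconds; target: 18.
C is on every critical path, so each second cut from C cuts the finish by one (this holds down to a finish of 17).
Need 21 − 18 = 3 seconds off C → C becomes 2 seconds, finish becomes 18.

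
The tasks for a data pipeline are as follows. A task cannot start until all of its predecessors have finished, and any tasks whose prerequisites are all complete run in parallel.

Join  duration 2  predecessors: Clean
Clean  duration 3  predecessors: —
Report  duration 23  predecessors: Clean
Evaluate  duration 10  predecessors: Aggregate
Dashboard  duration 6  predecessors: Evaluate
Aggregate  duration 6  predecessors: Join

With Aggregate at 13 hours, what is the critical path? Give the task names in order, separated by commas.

Clean, Join, Aggregate, Evaluate, Dashboard

Critical path before the change: Clean→Join→Aggregate→Evaluate→Dashboard = 3+2+6+10+6 = 27 giving 27 hours.
Aggregate lies on that path, so at 13 hours the path becomes 34 hours.
The critical path is still Clean→Join→Aggregate→Evaluate→Dashboard; finish is now 34 hours.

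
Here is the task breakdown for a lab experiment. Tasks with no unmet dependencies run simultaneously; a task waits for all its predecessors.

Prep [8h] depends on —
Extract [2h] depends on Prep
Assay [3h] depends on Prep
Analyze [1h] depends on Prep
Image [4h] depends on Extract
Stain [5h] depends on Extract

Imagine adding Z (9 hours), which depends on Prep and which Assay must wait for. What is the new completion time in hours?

20

Originally the plan takes 15 hours.
With Z inserted, Assay now waits for max(Prep, Z).
New critical path: Prep→Z→Assay = 8+9+3 = 20 ⇒ 20 hours.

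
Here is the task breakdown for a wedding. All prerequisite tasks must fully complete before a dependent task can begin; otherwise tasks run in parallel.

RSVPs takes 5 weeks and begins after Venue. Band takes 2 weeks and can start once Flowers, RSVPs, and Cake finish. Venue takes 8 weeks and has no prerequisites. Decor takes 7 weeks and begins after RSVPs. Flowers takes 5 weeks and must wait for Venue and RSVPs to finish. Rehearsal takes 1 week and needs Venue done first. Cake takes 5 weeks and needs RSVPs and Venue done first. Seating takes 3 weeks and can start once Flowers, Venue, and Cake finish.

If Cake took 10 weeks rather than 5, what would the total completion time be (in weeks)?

26

Actual critical path: Venue→RSVPs→Cake→Seating = 8+5+5+3 = 21 ⇒ 21 weeks.
Cake is on the critical path; changing it to 10 makes that path 26 weeks.
No other chain overtakes it, so the finish is 26 weeks.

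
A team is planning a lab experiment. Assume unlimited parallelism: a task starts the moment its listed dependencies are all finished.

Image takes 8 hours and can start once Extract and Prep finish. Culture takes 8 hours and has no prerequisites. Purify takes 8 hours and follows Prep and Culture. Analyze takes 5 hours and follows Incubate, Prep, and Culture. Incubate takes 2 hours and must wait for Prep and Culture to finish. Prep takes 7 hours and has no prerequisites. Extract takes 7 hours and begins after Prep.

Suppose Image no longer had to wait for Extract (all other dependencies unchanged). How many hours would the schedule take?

16

With the dependency in place, Prep→Extract→Image = 7+7+8 = 22 sets the finish at 22 hours.
Without Extract→Image, Image's earliest start moves from 14 to 7.
After: Culture→Purify = 8+8 = 16 → 16 hours.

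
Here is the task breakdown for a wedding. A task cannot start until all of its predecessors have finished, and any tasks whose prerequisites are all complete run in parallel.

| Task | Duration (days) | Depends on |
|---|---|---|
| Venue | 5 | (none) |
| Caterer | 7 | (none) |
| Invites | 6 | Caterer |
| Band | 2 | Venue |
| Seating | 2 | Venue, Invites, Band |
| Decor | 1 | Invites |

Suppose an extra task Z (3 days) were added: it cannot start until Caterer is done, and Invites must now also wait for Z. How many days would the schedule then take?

Originally the schedule takes 15 days.
With Z inserted, Invites now waits for max(Caterer, Z).
New critical path: Caterer→Z→Invites→Seating = 7+3+6+2 = 18 ⇒ 18 days.

18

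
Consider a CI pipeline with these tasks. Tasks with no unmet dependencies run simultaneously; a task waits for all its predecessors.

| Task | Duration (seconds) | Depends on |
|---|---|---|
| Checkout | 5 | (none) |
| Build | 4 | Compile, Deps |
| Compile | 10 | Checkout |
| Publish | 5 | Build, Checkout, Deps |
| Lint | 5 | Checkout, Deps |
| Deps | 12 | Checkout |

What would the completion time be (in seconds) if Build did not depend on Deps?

With the dependency in place, Checkout→Deps→Build→Publish = 5+12+4+5 = 26 sets the finish at 26 seconds.
Without Deps→Build, Build's earliest start moves from 17 to 15.
The longest chain is now Checkout→Compile→Build→Publish = 5+10+4+5 = 24, so the CI pipeline takes 24 seconds.

24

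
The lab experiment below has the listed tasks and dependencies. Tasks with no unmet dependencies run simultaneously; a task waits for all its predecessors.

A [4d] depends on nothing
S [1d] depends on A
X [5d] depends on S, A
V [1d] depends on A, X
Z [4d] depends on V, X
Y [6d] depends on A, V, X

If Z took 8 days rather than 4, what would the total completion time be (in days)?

19

Baseline: A→S→X→V→Y = 4+1+5+1+6 = 17 → 17 days.
The longest path through Z is only 15 days, so Z has float 2.
Now A→S→X→V→Z = 4+1+5+1+8 = 19 is longest, so the finish becomes 19 days.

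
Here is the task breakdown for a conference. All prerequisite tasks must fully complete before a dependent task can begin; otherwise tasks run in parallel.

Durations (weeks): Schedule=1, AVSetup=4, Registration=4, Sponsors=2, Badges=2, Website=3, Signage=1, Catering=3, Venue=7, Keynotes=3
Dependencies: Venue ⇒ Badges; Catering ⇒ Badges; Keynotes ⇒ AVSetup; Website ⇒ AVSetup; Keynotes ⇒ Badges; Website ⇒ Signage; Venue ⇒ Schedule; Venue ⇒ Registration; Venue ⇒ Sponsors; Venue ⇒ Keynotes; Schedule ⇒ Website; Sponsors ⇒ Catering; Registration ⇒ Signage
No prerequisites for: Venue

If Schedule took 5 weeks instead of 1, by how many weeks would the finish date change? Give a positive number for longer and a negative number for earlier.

4

Actual critical path: Venue→Schedule→Website→AVSetup = 7+1+3+4 = 15 ⇒ 15 weeks.
Schedule is on the critical path; changing it to 5 makes that path 19 weeks.
The critical path is still Venue→Schedule→Website→AVSetup; finish is now 19 weeks.
Change in finish: 19 − 15 = +4 weeks.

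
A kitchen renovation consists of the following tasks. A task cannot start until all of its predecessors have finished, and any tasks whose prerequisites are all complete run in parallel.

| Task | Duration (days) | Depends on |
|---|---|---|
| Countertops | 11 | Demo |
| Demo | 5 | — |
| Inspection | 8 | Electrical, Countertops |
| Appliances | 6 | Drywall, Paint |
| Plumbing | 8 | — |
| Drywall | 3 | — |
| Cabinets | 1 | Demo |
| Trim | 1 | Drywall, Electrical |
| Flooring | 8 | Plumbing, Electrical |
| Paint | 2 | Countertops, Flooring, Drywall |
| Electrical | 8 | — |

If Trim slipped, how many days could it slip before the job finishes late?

15

Demo→Countertops→Paint→Appliances = 5+11+2+6 = 24 sets the makespan at 24 days.
Trim finishes as early as 9 and must finish by 24.
So Trim can slip 24 − 9 = 15 days.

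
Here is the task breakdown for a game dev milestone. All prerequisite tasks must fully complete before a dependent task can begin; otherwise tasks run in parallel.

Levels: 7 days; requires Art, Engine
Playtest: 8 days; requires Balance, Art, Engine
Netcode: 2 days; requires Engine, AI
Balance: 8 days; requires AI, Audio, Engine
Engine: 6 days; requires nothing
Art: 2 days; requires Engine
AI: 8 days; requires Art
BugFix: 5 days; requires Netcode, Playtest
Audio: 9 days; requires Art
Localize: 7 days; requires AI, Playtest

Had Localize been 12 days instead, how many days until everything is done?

45

Actual critical path: Engine→Art→Audio→Balance→Playtest→Localize = 6+2+9+8+8+7 = 40 ⇒ 40 days.
Localize is on the critical path; changing it to 12 makes that path 45 days.
The critical path is still Engine→Art→Audio→Balance→Playtest→Localize; finish is now 45 days.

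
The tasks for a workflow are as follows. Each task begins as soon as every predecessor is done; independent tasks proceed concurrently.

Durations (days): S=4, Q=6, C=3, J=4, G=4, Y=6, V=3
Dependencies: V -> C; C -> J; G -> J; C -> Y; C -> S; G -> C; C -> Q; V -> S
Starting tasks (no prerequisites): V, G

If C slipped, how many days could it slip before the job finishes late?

0

The longest chain is G→C→Y = 4+3+6 = 13; overall finish 13 days.
Longest path through C: 13 days (earliest finish 7, latest finish 7).
Slack of C = 4 − 4 = 0 days.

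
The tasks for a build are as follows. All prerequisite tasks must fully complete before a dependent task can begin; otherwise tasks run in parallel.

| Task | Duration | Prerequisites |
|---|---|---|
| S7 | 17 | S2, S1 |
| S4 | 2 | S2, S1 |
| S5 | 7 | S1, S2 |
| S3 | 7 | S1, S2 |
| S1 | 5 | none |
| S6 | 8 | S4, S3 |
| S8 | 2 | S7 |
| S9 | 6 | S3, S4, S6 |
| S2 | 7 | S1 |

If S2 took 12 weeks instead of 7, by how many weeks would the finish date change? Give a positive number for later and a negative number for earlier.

Actual critical path: S1→S2→S3→S6→S9 = 5+7+7+8+6 = 33 ⇒ 33 weeks.
S2 lies on that path, so at 12 weeks the path becomes 38 weeks.
The critical path is still S1→S2→S3→S6→S9; finish is now 38 weeks.
Change in finish: 38 − 33 = +5 weeks.

5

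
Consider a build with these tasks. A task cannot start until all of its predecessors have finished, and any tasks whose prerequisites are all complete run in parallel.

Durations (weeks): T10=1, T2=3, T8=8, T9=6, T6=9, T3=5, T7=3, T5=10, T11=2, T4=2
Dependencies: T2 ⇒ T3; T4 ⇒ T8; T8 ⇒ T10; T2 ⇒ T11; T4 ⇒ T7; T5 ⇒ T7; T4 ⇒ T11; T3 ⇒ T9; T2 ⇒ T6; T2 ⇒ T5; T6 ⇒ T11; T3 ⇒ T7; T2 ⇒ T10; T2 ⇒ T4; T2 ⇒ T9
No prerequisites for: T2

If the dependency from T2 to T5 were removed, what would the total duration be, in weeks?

14

With the dependency in place, T2→T5→T7 = 3+10+3 = 16 sets the finish at 16 weeks.
Without T2→T5, T5's earliest start moves from 3 to 0.
New critical path: T2→T3→T9 = 3+5+6 = 14 ⇒ 14 weeks.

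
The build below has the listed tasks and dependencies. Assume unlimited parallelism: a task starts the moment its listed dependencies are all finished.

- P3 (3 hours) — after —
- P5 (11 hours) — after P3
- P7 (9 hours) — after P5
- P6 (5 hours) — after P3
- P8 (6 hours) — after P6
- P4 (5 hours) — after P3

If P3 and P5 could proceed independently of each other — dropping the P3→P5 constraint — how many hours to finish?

20

With the dependency in place, P3→P5→P7 = 3+11+9 = 23 sets the finish at 23 hours.
Without P3→P5, P5's earliest start moves from 3 to 0.
After: P5→P7 = 11+9 = 20 → 20 hours.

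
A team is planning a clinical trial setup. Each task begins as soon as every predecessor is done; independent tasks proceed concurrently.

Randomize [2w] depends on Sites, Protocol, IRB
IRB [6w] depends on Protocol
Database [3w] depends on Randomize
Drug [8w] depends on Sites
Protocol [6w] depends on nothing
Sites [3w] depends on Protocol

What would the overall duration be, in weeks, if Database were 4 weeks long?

18

The binding path is Protocol→IRB→Randomize→Database = 6+6+2+3 = 17; finish at 17 weeks.
Database is on the critical path; changing it to 4 makes that path 18 weeks.
That remains the longest chain; total 18 weeks.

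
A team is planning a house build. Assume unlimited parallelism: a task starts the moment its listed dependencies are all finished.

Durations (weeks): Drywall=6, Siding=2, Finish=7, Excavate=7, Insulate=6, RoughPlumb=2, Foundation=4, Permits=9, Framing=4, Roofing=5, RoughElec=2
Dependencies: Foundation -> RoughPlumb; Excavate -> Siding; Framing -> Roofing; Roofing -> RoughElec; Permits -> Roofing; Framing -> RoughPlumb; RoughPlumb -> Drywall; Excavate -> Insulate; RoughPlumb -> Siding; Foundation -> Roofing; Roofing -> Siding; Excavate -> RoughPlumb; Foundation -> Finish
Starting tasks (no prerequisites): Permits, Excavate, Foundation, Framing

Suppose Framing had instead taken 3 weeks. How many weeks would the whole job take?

Critical path before the change: Permits→Roofing→RoughElec = 9+5+2 = 16 giving 16 weeks.
Framing is off the critical path — its longest chain is 12 weeks, giving 4 of slack.
The critical path is still Permits→Roofing→RoughElec; finish is now 16 weeks.

16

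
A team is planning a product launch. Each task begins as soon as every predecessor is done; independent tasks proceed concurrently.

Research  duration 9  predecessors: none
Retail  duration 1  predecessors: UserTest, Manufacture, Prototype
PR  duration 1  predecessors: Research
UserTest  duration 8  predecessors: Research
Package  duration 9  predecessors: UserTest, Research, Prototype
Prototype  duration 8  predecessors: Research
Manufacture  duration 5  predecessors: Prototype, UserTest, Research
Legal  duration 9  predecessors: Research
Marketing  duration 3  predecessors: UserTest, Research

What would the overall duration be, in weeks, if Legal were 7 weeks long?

As given, the longest chain is Research→Prototype→Package = 9+8+9 = 26, so the finish is 26 weeks.
The longest path through Legal is only 18 weeks, so Legal has float 8.
No other chain overtakes it, so the finish is 26 weeks.

26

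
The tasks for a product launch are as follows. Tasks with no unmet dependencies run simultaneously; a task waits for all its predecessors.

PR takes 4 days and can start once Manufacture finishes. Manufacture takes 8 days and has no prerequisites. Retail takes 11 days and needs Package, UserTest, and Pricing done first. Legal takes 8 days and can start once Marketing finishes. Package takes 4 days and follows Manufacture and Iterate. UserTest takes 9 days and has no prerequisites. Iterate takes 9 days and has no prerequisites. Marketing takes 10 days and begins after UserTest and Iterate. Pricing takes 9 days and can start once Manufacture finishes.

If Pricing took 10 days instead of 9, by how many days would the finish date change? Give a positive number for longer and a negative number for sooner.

1

The binding path is Manufacture→Pricing→Retail = 8+9+11 = 28; finish at 28 days.
Pricing is on the critical path; changing it to 10 makes that path 29 days.
That remains the longest chain; total 29 days.
Change in finish: 29 − 28 = +1 days.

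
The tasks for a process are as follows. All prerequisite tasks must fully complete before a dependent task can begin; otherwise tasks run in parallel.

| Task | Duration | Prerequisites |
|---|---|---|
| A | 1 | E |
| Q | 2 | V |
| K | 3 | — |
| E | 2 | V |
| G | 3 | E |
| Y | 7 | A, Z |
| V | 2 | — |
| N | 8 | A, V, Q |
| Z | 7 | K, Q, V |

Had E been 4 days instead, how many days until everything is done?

Actual critical path: V→Q→Z→Y = 2+2+7+7 = 18 ⇒ 18 days.
E is off the critical path — its longest chain is 13 days, giving 5 of slack.
No other chain overtakes it, so the finish is 18 days.

18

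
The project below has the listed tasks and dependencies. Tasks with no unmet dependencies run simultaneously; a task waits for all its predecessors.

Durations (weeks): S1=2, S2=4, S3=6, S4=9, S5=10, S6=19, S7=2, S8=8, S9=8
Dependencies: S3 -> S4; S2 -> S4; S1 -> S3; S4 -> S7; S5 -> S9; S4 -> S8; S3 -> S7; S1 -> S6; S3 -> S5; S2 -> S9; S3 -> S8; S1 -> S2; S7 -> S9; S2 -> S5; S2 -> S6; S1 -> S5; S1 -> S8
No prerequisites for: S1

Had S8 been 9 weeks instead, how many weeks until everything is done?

27

The binding path is S1→S3→S4→S7→S9 = 2+6+9+2+8 = 27; finish at 27 weeks.
The longest path through S8 is only 25 weeks, so S8 has float 2.
That remains the longest chain; total 27 weeks.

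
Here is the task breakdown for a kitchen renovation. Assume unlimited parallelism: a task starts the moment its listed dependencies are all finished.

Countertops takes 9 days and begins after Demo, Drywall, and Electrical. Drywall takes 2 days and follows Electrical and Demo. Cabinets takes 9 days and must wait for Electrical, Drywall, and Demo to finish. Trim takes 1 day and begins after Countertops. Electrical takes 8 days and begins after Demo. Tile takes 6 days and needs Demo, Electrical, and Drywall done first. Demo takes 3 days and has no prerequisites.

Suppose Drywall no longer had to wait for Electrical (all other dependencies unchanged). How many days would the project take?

Original critical path: Demo→Electrical→Drywall→Countertops→Trim = 3+8+2+9+1 = 23 ⇒ 23 days.
Without Electrical→Drywall, Drywall's earliest start moves from 11 to 3.
After: Demo→Electrical→Countertops→Trim = 3+8+9+1 = 21 → 21 days.

21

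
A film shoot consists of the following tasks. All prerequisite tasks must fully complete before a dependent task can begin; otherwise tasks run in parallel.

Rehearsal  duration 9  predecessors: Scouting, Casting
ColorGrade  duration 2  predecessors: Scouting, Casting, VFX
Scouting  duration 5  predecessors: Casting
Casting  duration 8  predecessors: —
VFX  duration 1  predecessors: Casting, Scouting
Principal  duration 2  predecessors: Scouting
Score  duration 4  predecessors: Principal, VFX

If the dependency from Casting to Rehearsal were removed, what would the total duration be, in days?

Before: longest chain Casting→Scouting→Rehearsal = 8+5+9 = 22, finish 22.
Dropping Casting→Rehearsal doesn't change Rehearsal's earliest start (13); another predecessor still binds.
After: Casting→Scouting→Rehearsal = 8+5+9 = 22 → 22 days.

22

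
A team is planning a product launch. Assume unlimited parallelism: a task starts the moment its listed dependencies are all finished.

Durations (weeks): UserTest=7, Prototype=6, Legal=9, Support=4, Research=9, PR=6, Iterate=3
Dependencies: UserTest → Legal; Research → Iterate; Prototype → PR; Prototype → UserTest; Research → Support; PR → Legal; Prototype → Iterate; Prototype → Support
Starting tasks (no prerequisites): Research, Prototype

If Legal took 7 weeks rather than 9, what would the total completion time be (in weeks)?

Critical path before the change: Prototype→UserTest→Legal = 6+7+9 = 22 giving 22 weeks.
Legal lies on that path, so at 7 weeks the path becomes 20 weeks.
That remains the longest chain; total 20 weeks.

20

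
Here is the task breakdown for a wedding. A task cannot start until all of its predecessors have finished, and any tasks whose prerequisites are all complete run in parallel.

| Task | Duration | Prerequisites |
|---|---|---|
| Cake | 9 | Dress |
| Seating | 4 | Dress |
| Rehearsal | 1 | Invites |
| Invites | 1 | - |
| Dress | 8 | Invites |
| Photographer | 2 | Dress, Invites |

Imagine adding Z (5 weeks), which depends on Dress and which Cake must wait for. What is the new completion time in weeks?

Originally the plan takes 18 weeks.
With Z inserted, Cake now waits for max(Dress, Z).
New critical path: Invites→Dress→Z→Cake = 1+8+5+9 = 23 ⇒ 23 weeks.

23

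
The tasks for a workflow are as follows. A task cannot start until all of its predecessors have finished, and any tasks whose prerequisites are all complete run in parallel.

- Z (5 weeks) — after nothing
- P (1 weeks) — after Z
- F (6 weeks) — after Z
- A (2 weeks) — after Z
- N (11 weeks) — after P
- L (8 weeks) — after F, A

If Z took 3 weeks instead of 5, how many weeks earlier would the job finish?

As given, the longest chain is Z→F→L = 5+6+8 = 19, so the finish is 19 weeks.
Z is on the critical path; changing it to 3 makes that path 17 weeks.
That remains the longest chain; total 17 weeks.
Change in finish: 17 − 19 = -2 weeks.

2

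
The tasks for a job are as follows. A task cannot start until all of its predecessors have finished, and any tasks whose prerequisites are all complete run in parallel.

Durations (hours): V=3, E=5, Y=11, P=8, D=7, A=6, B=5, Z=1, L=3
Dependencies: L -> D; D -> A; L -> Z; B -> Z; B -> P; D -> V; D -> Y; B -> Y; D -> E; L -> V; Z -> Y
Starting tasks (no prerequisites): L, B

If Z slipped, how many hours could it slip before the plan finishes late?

4

The longest chain is L→D→Y = 3+7+11 = 21; overall finish 21 hours.
Longest path through Z: 17 hours (earliest finish 6, latest finish 10).
Float = 21 − 17 = 4.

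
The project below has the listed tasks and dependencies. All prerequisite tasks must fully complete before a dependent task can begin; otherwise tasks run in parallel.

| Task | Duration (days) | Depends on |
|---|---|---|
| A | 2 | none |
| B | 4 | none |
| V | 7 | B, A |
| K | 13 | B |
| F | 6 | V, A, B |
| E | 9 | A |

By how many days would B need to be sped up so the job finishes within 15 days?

Current finish: 17 days; target: 15.
B is on every critical path, so each day cut from B cuts the finish by one (this holds down to a finish of 15).
Need 17 − 15 = 2 days off B → B becomes 2 days, finish becomes 15.

2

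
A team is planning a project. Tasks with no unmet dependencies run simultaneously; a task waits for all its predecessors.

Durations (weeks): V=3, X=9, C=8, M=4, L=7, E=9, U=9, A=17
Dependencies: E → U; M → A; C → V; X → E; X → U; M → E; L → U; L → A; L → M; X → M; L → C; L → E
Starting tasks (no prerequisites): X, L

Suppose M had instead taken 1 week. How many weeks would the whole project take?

Actual critical path: X→M→E→U = 9+4+9+9 = 31 ⇒ 31 weeks.
M is on the critical path; changing it to 1 makes that path 28 weeks.
No other chain overtakes it, so the finish is 28 weeks.

28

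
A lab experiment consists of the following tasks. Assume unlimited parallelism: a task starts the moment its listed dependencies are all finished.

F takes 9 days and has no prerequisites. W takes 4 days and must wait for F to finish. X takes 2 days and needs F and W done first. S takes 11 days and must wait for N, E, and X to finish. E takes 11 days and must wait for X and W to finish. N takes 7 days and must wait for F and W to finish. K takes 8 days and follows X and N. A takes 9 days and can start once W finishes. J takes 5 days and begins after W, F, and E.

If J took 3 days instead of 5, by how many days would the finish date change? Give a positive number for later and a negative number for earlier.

0

The binding path is F→W→X→E→S = 9+4+2+11+11 = 37; finish at 37 days.
The longest path through J is only 31 days, so J has float 6.
That remains the longest chain; total 37 days.
Change in finish: 37 − 37 = +0 days.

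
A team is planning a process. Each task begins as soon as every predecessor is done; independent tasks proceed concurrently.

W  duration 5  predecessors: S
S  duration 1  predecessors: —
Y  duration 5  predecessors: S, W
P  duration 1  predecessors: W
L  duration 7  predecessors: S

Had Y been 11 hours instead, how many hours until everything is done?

17

Actual critical path: S→W→Y = 1+5+5 = 11 ⇒ 11 hours.
Since Y is critical, the +6 change carries straight to that chain (now 17 hours).
No other chain overtakes it, so the finish is 17 hours.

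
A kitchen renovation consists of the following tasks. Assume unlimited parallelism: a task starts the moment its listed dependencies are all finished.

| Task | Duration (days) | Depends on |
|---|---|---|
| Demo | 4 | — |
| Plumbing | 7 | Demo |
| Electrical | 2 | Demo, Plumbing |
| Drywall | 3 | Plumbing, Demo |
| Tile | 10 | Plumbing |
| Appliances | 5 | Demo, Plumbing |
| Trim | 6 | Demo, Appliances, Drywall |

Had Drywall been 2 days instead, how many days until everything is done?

Baseline: Demo→Plumbing→Appliances→Trim = 4+7+5+6 = 22 → 22 days.
Drywall has 2 days of float (longest path through it is 20).
No other chain overtakes it, so the finish is 22 days.

22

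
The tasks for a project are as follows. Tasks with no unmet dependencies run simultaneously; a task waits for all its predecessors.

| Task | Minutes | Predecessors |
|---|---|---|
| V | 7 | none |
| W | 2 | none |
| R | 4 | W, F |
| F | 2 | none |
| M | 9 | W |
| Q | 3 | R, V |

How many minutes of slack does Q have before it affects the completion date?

1

W→M = 2+9 = 11 sets the makespan at 11 minutes.
Longest path through Q: 10 minutes (earliest finish 10, latest finish 11).
Float = 11 − 10 = 1.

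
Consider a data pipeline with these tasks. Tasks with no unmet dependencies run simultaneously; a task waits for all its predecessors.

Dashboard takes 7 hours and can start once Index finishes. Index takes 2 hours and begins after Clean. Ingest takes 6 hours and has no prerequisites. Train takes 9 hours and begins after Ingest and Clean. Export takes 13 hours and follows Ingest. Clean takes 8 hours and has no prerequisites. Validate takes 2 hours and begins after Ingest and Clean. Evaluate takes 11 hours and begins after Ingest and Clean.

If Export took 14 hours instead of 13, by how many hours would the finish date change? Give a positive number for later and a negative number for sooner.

Actual critical path: Ingest→Export = 6+13 = 19 ⇒ 19 hours.
Export is on the critical path; changing it to 14 makes that path 20 hours.
No other chain overtakes it, so the finish is 20 hours.
Change in finish: 20 − 19 = +1 hours.

1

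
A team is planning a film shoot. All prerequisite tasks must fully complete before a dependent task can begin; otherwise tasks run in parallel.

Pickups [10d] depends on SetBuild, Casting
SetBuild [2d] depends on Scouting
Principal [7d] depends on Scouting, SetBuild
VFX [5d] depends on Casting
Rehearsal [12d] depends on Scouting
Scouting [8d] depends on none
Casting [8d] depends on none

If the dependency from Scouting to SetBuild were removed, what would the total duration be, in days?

Before: longest chain Scouting→SetBuild→Pickups = 8+2+10 = 20, finish 20.
Without Scouting→SetBuild, SetBuild's earliest start moves from 8 to 0.
New critical path: Scouting→Rehearsal = 8+12 = 20 ⇒ 20 days.

20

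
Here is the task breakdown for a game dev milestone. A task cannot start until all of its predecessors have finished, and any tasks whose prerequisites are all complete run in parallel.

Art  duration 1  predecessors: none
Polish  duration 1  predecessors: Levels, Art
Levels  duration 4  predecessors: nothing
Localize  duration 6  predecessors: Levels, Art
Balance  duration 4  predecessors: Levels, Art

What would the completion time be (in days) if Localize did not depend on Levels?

8

With the dependency in place, Levels→Localize = 4+6 = 10 sets the finish at 10 days.
Without Levels→Localize, Localize's earliest start moves from 4 to 1.
The longest chain is now Levels→Balance = 4+4 = 8, so the game dev milestone takes 8 days.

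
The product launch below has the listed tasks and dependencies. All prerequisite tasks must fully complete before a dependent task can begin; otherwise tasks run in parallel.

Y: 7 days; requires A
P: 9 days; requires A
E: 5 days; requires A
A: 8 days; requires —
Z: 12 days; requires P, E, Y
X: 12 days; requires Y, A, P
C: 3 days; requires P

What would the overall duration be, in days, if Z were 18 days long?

35

Critical path before the change: A→P→Z = 8+9+12 = 29 giving 29 days.
Z is on the critical path; changing it to 18 makes that path 35 days.
The critical path is still A→P→Z; finish is now 35 days.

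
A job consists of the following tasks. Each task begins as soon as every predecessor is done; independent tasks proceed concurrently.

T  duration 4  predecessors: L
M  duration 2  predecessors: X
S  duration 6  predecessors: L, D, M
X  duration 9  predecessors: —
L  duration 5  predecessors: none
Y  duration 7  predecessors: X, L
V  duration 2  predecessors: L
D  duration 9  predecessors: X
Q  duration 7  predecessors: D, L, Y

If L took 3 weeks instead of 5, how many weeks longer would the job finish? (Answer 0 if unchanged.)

Actual critical path: X→D→Q = 9+9+7 = 25 ⇒ 25 weeks.
The longest path through L is only 19 weeks, so L has float 6.
That remains the longest chain; total 25 weeks.
Change in finish: 25 − 25 = +0 weeks.

0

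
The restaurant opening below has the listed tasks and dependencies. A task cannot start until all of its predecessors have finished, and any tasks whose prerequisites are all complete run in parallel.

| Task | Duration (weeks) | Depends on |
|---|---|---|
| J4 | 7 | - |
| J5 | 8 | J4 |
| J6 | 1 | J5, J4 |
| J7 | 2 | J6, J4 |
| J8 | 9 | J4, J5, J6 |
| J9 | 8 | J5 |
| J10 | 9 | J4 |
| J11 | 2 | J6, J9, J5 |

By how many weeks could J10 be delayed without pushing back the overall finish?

9

J4→J5→J6→J8 = 7+8+1+9 = 25 sets the makespan at 25 weeks.
Longest path through J10: 16 weeks (earliest finish 16, latest finish 25).
Float = 25 − 16 = 9.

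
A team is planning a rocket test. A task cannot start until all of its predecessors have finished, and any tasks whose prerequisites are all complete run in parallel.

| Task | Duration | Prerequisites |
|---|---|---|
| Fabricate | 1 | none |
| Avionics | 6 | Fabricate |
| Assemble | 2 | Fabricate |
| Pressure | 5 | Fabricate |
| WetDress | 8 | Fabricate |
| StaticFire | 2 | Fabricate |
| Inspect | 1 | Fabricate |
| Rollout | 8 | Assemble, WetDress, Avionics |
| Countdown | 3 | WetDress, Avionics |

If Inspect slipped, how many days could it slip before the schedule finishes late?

Fabricate→WetDress→Rollout = 1+8+8 = 17 sets the makespan at 17 days.
Longest path through Inspect: 2 days (earliest finish 2, latest finish 17).
So Inspect can slip 17 − 2 = 15 days.

15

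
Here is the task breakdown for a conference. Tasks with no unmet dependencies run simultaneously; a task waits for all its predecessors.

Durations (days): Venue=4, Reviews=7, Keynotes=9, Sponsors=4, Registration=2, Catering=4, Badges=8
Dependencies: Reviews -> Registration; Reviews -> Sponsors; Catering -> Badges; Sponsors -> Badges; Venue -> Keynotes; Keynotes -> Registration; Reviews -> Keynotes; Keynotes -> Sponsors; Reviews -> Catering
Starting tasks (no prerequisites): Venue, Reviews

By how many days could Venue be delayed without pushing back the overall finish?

3

Critical path: Reviews→Keynotes→Sponsors→Badges = 7+9+4+8 = 28, so the finish is 28 days.
The longest chain containing Venue totals 25 days.
Float = 28 − 25 = 3.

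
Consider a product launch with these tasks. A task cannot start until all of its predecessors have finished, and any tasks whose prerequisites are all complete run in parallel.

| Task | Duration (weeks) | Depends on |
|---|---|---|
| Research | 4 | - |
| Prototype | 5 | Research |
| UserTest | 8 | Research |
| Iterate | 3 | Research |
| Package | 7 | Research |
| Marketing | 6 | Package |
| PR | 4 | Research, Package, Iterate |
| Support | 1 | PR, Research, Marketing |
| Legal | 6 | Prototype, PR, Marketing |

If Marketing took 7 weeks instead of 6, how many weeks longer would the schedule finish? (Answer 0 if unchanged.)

1

The binding path is Research→Package→Marketing→Legal = 4+7+6+6 = 23; finish at 23 weeks.
Since Marketing is critical, the +1 change carries straight to that chain (now 24 weeks).
The critical path is still Research→Package→Marketing→Legal; finish is now 24 weeks.
Change in finish: 24 − 23 = +1 weeks.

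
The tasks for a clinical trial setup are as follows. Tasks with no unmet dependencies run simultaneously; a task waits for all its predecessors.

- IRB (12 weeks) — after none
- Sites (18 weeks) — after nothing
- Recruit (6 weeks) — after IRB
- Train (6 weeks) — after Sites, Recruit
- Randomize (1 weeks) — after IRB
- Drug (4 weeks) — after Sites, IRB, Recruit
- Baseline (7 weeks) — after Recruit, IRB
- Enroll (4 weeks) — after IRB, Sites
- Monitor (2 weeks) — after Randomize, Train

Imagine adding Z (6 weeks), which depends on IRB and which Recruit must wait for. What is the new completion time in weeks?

32

Originally the job takes 26 weeks.
With Z inserted, Recruit now waits for max(IRB, Z).
New critical path: IRB→Z→Recruit→Train→Monitor = 12+6+6+6+2 = 32 ⇒ 32 weeks.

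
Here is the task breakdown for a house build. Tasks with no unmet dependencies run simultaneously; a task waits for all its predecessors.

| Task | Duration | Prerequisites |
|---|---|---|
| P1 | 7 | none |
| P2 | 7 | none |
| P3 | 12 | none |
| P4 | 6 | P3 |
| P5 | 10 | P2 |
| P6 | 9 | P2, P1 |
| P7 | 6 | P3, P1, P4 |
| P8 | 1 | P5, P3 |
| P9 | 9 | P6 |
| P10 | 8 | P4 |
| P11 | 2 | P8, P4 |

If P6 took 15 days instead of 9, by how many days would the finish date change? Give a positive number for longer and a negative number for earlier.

5

As given, the longest chain is P3→P4→P10 = 12+6+8 = 26, so the finish is 26 days.
P6 has 1 day of float (longest path through it is 25).
Now P1→P6→P9 = 7+15+9 = 31 is longest, so the finish becomes 31 days.
Change in finish: 31 − 26 = +5 days.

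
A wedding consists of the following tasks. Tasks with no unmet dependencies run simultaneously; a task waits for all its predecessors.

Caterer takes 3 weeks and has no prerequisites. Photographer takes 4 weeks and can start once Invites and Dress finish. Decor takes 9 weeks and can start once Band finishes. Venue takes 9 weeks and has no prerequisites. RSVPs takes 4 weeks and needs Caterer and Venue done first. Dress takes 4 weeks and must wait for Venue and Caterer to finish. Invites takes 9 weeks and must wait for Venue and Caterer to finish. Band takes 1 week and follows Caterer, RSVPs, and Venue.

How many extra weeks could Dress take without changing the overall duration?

6

Critical path: Venue→RSVPs→Band→Decor = 9+4+1+9 = 23, so the finish is 23 weeks.
The longest chain containing Dress totals 17 weeks.
Float = 23 − 17 = 6.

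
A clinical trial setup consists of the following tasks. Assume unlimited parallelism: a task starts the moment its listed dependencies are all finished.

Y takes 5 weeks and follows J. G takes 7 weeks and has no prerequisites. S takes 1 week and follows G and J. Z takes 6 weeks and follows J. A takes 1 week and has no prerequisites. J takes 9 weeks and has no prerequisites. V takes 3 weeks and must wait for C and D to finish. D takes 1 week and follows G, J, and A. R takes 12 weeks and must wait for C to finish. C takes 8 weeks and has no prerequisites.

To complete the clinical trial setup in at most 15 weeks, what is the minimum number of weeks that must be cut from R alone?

Current finish: 20 weeks; target: 15.
R is on every critical path, so each week cut from R cuts the finish by one (this holds down to a finish of 15).
Need 20 − 15 = 5 weeks off R → R becomes 7 weeks, finish becomes 15.

5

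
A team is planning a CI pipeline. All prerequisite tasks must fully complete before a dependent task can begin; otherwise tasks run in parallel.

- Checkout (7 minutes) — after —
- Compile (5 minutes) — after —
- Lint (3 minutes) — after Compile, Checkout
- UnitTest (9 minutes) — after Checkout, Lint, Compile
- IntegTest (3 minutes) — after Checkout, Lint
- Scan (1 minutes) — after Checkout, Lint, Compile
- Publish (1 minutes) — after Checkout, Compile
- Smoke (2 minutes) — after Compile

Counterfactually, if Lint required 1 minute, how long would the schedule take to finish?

17

Actual critical path: Checkout→Lint→UnitTest = 7+3+9 = 19 ⇒ 19 minutes.
Lint lies on that path, so at 1 minute the path becomes 17 minutes.
That remains the longest chain; total 17 minutes.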